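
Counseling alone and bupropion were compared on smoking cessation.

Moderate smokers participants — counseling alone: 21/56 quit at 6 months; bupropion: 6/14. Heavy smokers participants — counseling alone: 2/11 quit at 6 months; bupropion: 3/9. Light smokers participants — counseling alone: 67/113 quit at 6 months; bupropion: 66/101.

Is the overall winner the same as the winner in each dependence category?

Moderate smokers: counseling alone 21/56 = 37.5%, bupropion 6/14 = 42.9% → bupropion
Heavy smokers: counseling alone 2/11 = 18.2%, bupropion 3/9 = 33.3% → bupropion
Light smokers: counseling alone 67/113 = 59.3%, bupropion 66/101 = 65.3% → bupropion
Overall: counseling alone 90/180 = 50.0%, bupropion 75/124 = 60.5% → bupropion
Bupropion wins overall and in every dependence group — no reversal.

Yes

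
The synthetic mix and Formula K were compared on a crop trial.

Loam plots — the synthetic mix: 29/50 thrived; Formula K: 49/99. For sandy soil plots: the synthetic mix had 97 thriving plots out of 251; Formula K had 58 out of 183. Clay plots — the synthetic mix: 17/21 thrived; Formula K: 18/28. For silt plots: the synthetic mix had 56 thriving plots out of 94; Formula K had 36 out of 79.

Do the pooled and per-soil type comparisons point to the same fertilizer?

Loam: the synthetic mix 29/50 = 58.0%, Formula K 49/99 = 49.5% → the synthetic mix
Sandy soil: the synthetic mix 97/251 = 38.6%, Formula K 58/183 = 31.7% → the synthetic mix
Clay: the synthetic mix 17/21 = 81.0%, Formula K 18/28 = 64.3% → the synthetic mix
Silt: the synthetic mix 56/94 = 59.6%, Formula K 36/79 = 45.6% → the synthetic mix
Overall: the synthetic mix 199/416 = 47.8%, Formula K 161/389 = 41.4% → the synthetic mix
The synthetic mix wins overall and in every soil group — no reversal.

Yes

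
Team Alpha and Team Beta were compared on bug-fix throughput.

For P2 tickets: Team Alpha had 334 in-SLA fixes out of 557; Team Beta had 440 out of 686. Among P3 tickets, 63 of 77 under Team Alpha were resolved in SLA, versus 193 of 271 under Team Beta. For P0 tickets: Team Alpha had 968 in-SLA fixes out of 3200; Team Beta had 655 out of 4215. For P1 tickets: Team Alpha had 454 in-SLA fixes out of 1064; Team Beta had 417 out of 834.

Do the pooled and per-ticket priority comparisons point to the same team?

No

P2: Team Alpha 334/557 = 60.0%, Team Beta 440/686 = 64.1% → Team Beta
P3: Team Alpha 63/77 = 81.8%, Team Beta 193/271 = 71.2% → Team Alpha
P0: Team Alpha 968/3200 = 30.2%, Team Beta 655/4215 = 15.5% → Team Alpha
P1: Team Alpha 454/1064 = 42.7%, Team Beta 417/834 = 50.0% → Team Beta
Overall: Team Alpha 1819/4898 = 37.1%, Team Beta 1705/6006 = 28.4% → Team Alpha
Neither sweeps: Team Alpha wins 2 of 4 groups, Team Beta wins 2. Team Alpha wins overall but not every group — no Simpson reversal.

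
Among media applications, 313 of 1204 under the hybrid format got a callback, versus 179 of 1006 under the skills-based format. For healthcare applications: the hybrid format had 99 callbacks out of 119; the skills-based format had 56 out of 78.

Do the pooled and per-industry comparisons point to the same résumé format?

Yes

Media: the hybrid format 313/1204 = 26.0%, the skills-based format 179/1006 = 17.8% → the hybrid format
Healthcare: the hybrid format 99/119 = 83.2%, the skills-based format 56/78 = 71.8% → the hybrid format
Overall: the hybrid format 412/1323 = 31.1%, the skills-based format 235/1084 = 21.7% → the hybrid format
The hybrid format wins overall and in every industry group — no reversal.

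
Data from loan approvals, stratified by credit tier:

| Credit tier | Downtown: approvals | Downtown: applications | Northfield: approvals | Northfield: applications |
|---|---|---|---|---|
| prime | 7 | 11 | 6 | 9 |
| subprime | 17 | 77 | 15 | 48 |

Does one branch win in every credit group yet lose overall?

No

Prime: Downtown 7/11 = 63.6%, Northfield 6/9 = 66.7% → Northfield
Subprime: Downtown 17/77 = 22.1%, Northfield 15/48 = 31.2% → Northfield
Overall: Downtown 24/88 = 27.3%, Northfield 21/57 = 36.8% → Northfield
Northfield wins overall and in every credit group — no reversal.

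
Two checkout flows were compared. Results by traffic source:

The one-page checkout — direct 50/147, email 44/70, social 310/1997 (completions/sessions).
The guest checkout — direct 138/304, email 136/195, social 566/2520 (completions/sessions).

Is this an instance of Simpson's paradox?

Direct: the one-page checkout 50/147 = 34.0%, the guest checkout 138/304 = 45.4% → the guest checkout
Email: the one-page checkout 44/70 = 62.9%, the guest checkout 136/195 = 69.7% → the guest checkout
Social: the one-page checkout 310/1997 = 15.5%, the guest checkout 566/2520 = 22.5% → the guest checkout
Overall: the one-page checkout 404/2214 = 18.2%, the guest checkout 840/3019 = 27.8% → the guest checkout
The guest checkout wins overall and in every traffic group — no reversal.

No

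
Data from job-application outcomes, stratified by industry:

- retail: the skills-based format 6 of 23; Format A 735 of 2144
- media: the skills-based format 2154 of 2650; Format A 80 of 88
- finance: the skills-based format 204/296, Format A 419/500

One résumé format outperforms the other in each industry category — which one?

Retail: the skills-based format 6/23 = 26.1%, Format A 735/2144 = 34.3% → Format A
Media: the skills-based format 2154/2650 = 81.3%, Format A 80/88 = 90.9% → Format A
Finance: the skills-based format 204/296 = 68.9%, Format A 419/500 = 83.8% → Format A
Format A has the higher rate in all 3 groups.

Format A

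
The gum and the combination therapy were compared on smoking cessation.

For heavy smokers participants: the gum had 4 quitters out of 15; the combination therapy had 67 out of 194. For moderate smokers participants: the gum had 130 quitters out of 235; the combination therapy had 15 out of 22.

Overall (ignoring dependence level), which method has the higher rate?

Heavy smokers: the gum 4/15 = 26.7%, the combination therapy 67/194 = 34.5% → the combination therapy
Moderate smokers: the gum 130/235 = 55.3%, the combination therapy 15/22 = 68.2% → the combination therapy
Overall: the gum 134/250 = 53.6%, the combination therapy 82/216 = 38.0% → the gum
(The combination therapy wins every dependence group but the gum wins overall — the combination therapy's participants skew toward the low-rate heavy smokers group.)

the gum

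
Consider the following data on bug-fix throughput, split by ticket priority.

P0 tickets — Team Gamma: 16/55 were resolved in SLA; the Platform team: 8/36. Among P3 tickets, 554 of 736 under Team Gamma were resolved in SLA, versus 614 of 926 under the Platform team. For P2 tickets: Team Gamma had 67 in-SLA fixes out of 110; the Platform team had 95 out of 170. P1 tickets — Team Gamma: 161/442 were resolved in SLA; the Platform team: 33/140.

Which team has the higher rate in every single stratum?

Team Gamma

P0: Team Gamma 16/55 = 29.1%, the Platform team 8/36 = 22.2% → Team Gamma
P3: Team Gamma 554/736 = 75.3%, the Platform team 614/926 = 66.3% → Team Gamma
P2: Team Gamma 67/110 = 60.9%, the Platform team 95/170 = 55.9% → Team Gamma
P1: Team Gamma 161/442 = 36.4%, the Platform team 33/140 = 23.6% → Team Gamma
Team Gamma has the higher rate in all 4 groups.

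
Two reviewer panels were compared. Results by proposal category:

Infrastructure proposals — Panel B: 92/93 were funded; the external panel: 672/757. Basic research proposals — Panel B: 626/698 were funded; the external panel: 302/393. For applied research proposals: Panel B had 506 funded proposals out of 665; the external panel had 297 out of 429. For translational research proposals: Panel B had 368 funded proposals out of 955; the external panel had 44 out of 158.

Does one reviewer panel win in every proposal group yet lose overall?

Infrastructure: Panel B 92/93 = 98.9%, the external panel 672/757 = 88.8% → Panel B
Basic research: Panel B 626/698 = 89.7%, the external panel 302/393 = 76.8% → Panel B
Applied research: Panel B 506/665 = 76.1%, the external panel 297/429 = 69.2% → Panel B
Translational research: Panel B 368/955 = 38.5%, the external panel 44/158 = 27.8% → Panel B
Overall: Panel B 1592/2411 = 66.0%, the external panel 1315/1737 = 75.7% → the external panel
Panel B wins each proposal group but the external panel wins overall — the comparison reverses. Panel B's proposals skew toward translational research, which has a lower base rate.

Yes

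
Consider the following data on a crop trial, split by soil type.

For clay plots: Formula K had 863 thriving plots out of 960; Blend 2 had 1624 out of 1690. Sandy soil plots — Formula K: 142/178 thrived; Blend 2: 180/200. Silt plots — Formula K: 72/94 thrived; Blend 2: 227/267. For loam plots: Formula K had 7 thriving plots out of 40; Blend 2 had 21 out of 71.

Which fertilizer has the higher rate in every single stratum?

Clay: Formula K 863/960 = 89.9%, Blend 2 1624/1690 = 96.1% → Blend 2
Sandy soil: Formula K 142/178 = 79.8%, Blend 2 180/200 = 90.0% → Blend 2
Silt: Formula K 72/94 = 76.6%, Blend 2 227/267 = 85.0% → Blend 2
Loam: Formula K 7/40 = 17.5%, Blend 2 21/71 = 29.6% → Blend 2
Blend 2 has the higher rate in all 4 groups.

Blend 2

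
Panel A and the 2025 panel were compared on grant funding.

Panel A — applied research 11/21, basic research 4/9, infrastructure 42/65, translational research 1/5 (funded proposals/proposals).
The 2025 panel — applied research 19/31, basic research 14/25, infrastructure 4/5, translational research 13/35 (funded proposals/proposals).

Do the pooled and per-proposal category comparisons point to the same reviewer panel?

Applied research: Panel A 11/21 = 52.4%, the 2025 panel 19/31 = 61.3% → the 2025 panel
Basic research: Panel A 4/9 = 44.4%, the 2025 panel 14/25 = 56.0% → the 2025 panel
Infrastructure: Panel A 42/65 = 64.6%, the 2025 panel 4/5 = 80.0% → the 2025 panel
Translational research: Panel A 1/5 = 20.0%, the 2025 panel 13/35 = 37.1% → the 2025 panel
Overall: Panel A 58/100 = 58.0%, the 2025 panel 50/96 = 52.1% → Panel A
The 2025 panel wins each proposal group but Panel A wins overall — the comparison reverses. The 2025 panel's proposals skew toward translational research, which has a lower base rate.

No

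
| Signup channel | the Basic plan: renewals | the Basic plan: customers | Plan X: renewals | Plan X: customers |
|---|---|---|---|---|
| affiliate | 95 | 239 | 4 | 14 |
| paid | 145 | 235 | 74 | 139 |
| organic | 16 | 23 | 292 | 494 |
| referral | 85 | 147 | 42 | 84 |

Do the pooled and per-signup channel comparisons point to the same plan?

Affiliate: the Basic plan 95/239 = 39.7%, Plan X 4/14 = 28.6% → the Basic plan
Paid: the Basic plan 145/235 = 61.7%, Plan X 74/139 = 53.2% → the Basic plan
Organic: the Basic plan 16/23 = 69.6%, Plan X 292/494 = 59.1% → the Basic plan
Referral: the Basic plan 85/147 = 57.8%, Plan X 42/84 = 50.0% → the Basic plan
Overall: the Basic plan 341/644 = 53.0%, Plan X 412/731 = 56.4% → Plan X
The Basic plan wins each signup group but Plan X wins overall — the comparison reverses. The Basic plan's customers skew toward affiliate, which has a lower base rate.

No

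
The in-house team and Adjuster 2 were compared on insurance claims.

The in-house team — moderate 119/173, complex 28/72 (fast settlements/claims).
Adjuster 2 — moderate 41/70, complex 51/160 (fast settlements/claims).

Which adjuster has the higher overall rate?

Moderate: the in-house team 119/173 = 68.8%, Adjuster 2 41/70 = 58.6% → the in-house team
Complex: the in-house team 28/72 = 38.9%, Adjuster 2 51/160 = 31.9% → the in-house team
Overall: the in-house team 147/245 = 60.0%, Adjuster 2 92/230 = 40.0% → the in-house team

the in-house team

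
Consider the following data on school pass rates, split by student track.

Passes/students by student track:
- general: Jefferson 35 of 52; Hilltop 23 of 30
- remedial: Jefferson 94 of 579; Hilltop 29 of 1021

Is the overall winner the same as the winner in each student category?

General: Jefferson 35/52 = 67.3%, Hilltop 23/30 = 76.7% → Hilltop
Remedial: Jefferson 94/579 = 16.2%, Hilltop 29/1021 = 2.8% → Jefferson
Overall: Jefferson 129/631 = 20.4%, Hilltop 52/1051 = 4.9% → Jefferson
Neither sweeps: Jefferson wins 1 of 2 groups, Hilltop wins 1. Jefferson wins overall but not every group — no Simpson reversal.

No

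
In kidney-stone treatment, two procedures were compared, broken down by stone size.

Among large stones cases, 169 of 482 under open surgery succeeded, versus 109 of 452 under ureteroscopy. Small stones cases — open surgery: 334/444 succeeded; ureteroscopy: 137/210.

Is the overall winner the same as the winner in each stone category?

Yes

Large stones: open surgery 169/482 = 35.1%, ureteroscopy 109/452 = 24.1% → open surgery
Small stones: open surgery 334/444 = 75.2%, ureteroscopy 137/210 = 65.2% → open surgery
Overall: open surgery 503/926 = 54.3%, ureteroscopy 246/662 = 37.2% → open surgery
Open surgery wins overall and in every stone group — no reversal.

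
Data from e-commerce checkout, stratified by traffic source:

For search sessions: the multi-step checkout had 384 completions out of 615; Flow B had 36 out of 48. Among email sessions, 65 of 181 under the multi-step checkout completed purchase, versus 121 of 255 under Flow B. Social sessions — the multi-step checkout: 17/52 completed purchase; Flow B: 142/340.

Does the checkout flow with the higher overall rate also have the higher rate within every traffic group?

No

Search: the multi-step checkout 384/615 = 62.4%, Flow B 36/48 = 75.0% → Flow B
Email: the multi-step checkout 65/181 = 35.9%, Flow B 121/255 = 47.5% → Flow B
Social: the multi-step checkout 17/52 = 32.7%, Flow B 142/340 = 41.8% → Flow B
Overall: the multi-step checkout 466/848 = 55.0%, Flow B 299/643 = 46.5% → the multi-step checkout
Flow B wins each traffic group but the multi-step checkout wins overall — the comparison reverses. Flow B's sessions skew toward social, which has a lower base rate.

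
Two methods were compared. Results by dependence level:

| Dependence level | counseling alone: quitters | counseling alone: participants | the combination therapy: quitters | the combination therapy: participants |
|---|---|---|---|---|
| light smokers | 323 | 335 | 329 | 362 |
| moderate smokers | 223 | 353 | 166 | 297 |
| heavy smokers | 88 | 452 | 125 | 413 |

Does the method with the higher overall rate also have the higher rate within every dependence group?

Light smokers: counseling alone 323/335 = 96.4%, the combination therapy 329/362 = 90.9% → counseling alone
Moderate smokers: counseling alone 223/353 = 63.2%, the combination therapy 166/297 = 55.9% → counseling alone
Heavy smokers: counseling alone 88/452 = 19.5%, the combination therapy 125/413 = 30.3% → the combination therapy
Overall: counseling alone 634/1140 = 55.6%, the combination therapy 620/1072 = 57.8% → the combination therapy
Neither sweeps: counseling alone wins 2 of 3 groups, the combination therapy wins 1. The combination therapy wins overall but not every group — no Simpson reversal.

No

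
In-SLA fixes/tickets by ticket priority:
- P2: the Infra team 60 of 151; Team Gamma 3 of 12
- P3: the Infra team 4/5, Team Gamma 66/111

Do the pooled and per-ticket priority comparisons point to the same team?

P2: the Infra team 60/151 = 39.7%, Team Gamma 3/12 = 25.0% → the Infra team
P3: the Infra team 4/5 = 80.0%, Team Gamma 66/111 = 59.5% → the Infra team
Overall: the Infra team 64/156 = 41.0%, Team Gamma 69/123 = 56.1% → Team Gamma
The Infra team wins each ticket group but Team Gamma wins overall — the comparison reverses. The Infra team's tickets skew toward P2, which has a lower base rate.

No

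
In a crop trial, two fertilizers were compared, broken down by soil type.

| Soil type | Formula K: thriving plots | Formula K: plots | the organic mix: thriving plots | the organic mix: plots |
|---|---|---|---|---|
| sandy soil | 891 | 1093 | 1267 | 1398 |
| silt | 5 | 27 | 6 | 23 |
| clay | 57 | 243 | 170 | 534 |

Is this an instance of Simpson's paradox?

No

Sandy soil: Formula K 891/1093 = 81.5%, the organic mix 1267/1398 = 90.6% → the organic mix
Silt: Formula K 5/27 = 18.5%, the organic mix 6/23 = 26.1% → the organic mix
Clay: Formula K 57/243 = 23.5%, the organic mix 170/534 = 31.8% → the organic mix
Overall: Formula K 953/1363 = 69.9%, the organic mix 1443/1955 = 73.8% → the organic mix
The organic mix wins overall and in every soil group — no reversal.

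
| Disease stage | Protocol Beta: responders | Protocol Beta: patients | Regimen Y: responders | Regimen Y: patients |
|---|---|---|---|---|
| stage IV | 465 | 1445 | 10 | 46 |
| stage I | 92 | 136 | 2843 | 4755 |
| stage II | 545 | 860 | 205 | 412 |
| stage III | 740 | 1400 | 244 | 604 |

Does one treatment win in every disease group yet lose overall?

Stage IV: Protocol Beta 465/1445 = 32.2%, Regimen Y 10/46 = 21.7% → Protocol Beta
Stage I: Protocol Beta 92/136 = 67.6%, Regimen Y 2843/4755 = 59.8% → Protocol Beta
Stage II: Protocol Beta 545/860 = 63.4%, Regimen Y 205/412 = 49.8% → Protocol Beta
Stage III: Protocol Beta 740/1400 = 52.9%, Regimen Y 244/604 = 40.4% → Protocol Beta
Overall: Protocol Beta 1842/3841 = 48.0%, Regimen Y 3302/5817 = 56.8% → Regimen Y
Protocol Beta wins each disease group but Regimen Y wins overall — the comparison reverses. Protocol Beta's patients skew toward stage IV, which has a lower base rate.

Yes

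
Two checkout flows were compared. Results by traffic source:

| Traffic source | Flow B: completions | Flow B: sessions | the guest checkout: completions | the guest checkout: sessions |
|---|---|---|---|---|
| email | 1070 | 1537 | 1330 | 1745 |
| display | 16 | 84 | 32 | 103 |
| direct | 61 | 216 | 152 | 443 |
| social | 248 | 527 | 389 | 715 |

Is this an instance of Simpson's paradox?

Email: Flow B 1070/1537 = 69.6%, the guest checkout 1330/1745 = 76.2% → the guest checkout
Display: Flow B 16/84 = 19.0%, the guest checkout 32/103 = 31.1% → the guest checkout
Direct: Flow B 61/216 = 28.2%, the guest checkout 152/443 = 34.3% → the guest checkout
Social: Flow B 248/527 = 47.1%, the guest checkout 389/715 = 54.4% → the guest checkout
Overall: Flow B 1395/2364 = 59.0%, the guest checkout 1903/3006 = 63.3% → the guest checkout
The guest checkout wins overall and in every traffic group — no reversal.

No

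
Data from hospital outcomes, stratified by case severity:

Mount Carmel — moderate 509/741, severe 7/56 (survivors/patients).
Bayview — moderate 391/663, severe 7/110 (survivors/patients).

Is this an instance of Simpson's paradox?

No

Moderate: Mount Carmel 509/741 = 68.7%, Bayview 391/663 = 59.0% → Mount Carmel
Severe: Mount Carmel 7/56 = 12.5%, Bayview 7/110 = 6.4% → Mount Carmel
Overall: Mount Carmel 516/797 = 64.7%, Bayview 398/773 = 51.5% → Mount Carmel
Mount Carmel wins overall and in every case group — no reversal.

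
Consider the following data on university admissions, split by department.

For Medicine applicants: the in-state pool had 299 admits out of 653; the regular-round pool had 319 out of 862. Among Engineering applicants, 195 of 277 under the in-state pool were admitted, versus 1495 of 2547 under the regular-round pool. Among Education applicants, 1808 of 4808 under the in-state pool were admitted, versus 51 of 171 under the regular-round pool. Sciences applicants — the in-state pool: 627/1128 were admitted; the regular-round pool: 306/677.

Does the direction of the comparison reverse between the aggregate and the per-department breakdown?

Yes

Medicine: the in-state pool 299/653 = 45.8%, the regular-round pool 319/862 = 37.0% → the in-state pool
Engineering: the in-state pool 195/277 = 70.4%, the regular-round pool 1495/2547 = 58.7% → the in-state pool
Education: the in-state pool 1808/4808 = 37.6%, the regular-round pool 51/171 = 29.8% → the in-state pool
Sciences: the in-state pool 627/1128 = 55.6%, the regular-round pool 306/677 = 45.2% → the in-state pool
Overall: the in-state pool 2929/6866 = 42.7%, the regular-round pool 2171/4257 = 51.0% → the regular-round pool
The in-state pool wins each department group but the regular-round pool wins overall — the comparison reverses. The in-state pool's applicants skew toward Education, which has a lower base rate.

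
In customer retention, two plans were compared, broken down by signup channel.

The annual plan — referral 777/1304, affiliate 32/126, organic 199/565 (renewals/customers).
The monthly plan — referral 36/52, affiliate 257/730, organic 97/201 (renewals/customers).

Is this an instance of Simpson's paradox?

Referral: the annual plan 777/1304 = 59.6%, the monthly plan 36/52 = 69.2% → the monthly plan
Affiliate: the annual plan 32/126 = 25.4%, the monthly plan 257/730 = 35.2% → the monthly plan
Organic: the annual plan 199/565 = 35.2%, the monthly plan 97/201 = 48.3% → the monthly plan
Overall: the annual plan 1008/1995 = 50.5%, the monthly plan 390/983 = 39.7% → the annual plan
The monthly plan wins each signup group but the annual plan wins overall — the comparison reverses. The monthly plan's customers skew toward affiliate, which has a lower base rate.

Yes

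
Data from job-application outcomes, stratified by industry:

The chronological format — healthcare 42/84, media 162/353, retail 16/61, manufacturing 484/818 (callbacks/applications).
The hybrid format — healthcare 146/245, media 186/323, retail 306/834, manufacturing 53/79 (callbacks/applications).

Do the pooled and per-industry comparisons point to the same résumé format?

No

Healthcare: the chronological format 42/84 = 50.0%, the hybrid format 146/245 = 59.6% → the hybrid format
Media: the chronological format 162/353 = 45.9%, the hybrid format 186/323 = 57.6% → the hybrid format
Retail: the chronological format 16/61 = 26.2%, the hybrid format 306/834 = 36.7% → the hybrid format
Manufacturing: the chronological format 484/818 = 59.2%, the hybrid format 53/79 = 67.1% → the hybrid format
Overall: the chronological format 704/1316 = 53.5%, the hybrid format 691/1481 = 46.7% → the chronological format
The hybrid format wins each industry group but the chronological format wins overall — the comparison reverses. The hybrid format's applications skew toward retail, which has a lower base rate.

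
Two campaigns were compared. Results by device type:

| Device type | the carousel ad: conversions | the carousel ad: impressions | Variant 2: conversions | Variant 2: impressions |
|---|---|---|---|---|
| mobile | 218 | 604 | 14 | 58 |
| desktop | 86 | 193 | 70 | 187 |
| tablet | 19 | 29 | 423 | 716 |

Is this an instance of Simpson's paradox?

Mobile: the carousel ad 218/604 = 36.1%, Variant 2 14/58 = 24.1% → the carousel ad
Desktop: the carousel ad 86/193 = 44.6%, Variant 2 70/187 = 37.4% → the carousel ad
Tablet: the carousel ad 19/29 = 65.5%, Variant 2 423/716 = 59.1% → the carousel ad
Overall: the carousel ad 323/826 = 39.1%, Variant 2 507/961 = 52.8% → Variant 2
The carousel ad wins each device group but Variant 2 wins overall — the comparison reverses. The carousel ad's impressions skew toward mobile, which has a lower base rate.

Yes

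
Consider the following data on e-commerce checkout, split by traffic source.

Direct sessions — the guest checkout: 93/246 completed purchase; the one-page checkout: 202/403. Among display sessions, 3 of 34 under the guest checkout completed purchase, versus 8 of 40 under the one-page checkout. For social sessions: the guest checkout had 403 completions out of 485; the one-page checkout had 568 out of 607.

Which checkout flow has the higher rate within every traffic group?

the one-page checkout

Direct: the guest checkout 93/246 = 37.8%, the one-page checkout 202/403 = 50.1% → the one-page checkout
Display: the guest checkout 3/34 = 8.8%, the one-page checkout 8/40 = 20.0% → the one-page checkout
Social: the guest checkout 403/485 = 83.1%, the one-page checkout 568/607 = 93.6% → the one-page checkout
The one-page checkout has the higher rate in all 3 groups.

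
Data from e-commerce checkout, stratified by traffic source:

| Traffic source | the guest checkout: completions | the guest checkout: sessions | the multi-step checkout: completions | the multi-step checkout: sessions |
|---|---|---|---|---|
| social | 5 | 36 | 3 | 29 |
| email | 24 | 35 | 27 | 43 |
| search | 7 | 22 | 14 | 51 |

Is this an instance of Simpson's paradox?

Social: the guest checkout 5/36 = 13.9%, the multi-step checkout 3/29 = 10.3% → the guest checkout
Email: the guest checkout 24/35 = 68.6%, the multi-step checkout 27/43 = 62.8% → the guest checkout
Search: the guest checkout 7/22 = 31.8%, the multi-step checkout 14/51 = 27.5% → the guest checkout
Overall: the guest checkout 36/93 = 38.7%, the multi-step checkout 44/123 = 35.8% → the guest checkout
The guest checkout wins overall and in every traffic group — no reversal.

No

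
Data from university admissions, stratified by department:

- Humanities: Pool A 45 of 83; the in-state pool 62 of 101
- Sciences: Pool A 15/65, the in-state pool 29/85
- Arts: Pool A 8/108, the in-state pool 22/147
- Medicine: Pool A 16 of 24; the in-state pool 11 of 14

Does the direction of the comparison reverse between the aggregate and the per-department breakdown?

No

Humanities: Pool A 45/83 = 54.2%, the in-state pool 62/101 = 61.4% → the in-state pool
Sciences: Pool A 15/65 = 23.1%, the in-state pool 29/85 = 34.1% → the in-state pool
Arts: Pool A 8/108 = 7.4%, the in-state pool 22/147 = 15.0% → the in-state pool
Medicine: Pool A 16/24 = 66.7%, the in-state pool 11/14 = 78.6% → the in-state pool
Overall: Pool A 84/280 = 30.0%, the in-state pool 124/347 = 35.7% → the in-state pool
The in-state pool wins overall and in every department group — no reversal.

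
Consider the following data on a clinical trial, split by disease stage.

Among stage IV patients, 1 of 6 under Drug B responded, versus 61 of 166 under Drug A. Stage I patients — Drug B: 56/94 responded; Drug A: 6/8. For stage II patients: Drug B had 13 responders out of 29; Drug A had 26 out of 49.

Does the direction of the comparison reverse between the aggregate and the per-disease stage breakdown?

Stage IV: Drug B 1/6 = 16.7%, Drug A 61/166 = 36.7% → Drug A
Stage I: Drug B 56/94 = 59.6%, Drug A 6/8 = 75.0% → Drug A
Stage II: Drug B 13/29 = 44.8%, Drug A 26/49 = 53.1% → Drug A
Overall: Drug B 70/129 = 54.3%, Drug A 93/223 = 41.7% → Drug B
Drug A wins each disease group but Drug B wins overall — the comparison reverses. Drug A's patients skew toward stage IV, which has a lower base rate.

Yes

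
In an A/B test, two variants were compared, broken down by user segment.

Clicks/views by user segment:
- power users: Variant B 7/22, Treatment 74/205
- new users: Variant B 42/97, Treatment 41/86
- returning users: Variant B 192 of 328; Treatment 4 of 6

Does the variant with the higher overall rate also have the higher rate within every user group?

No

Power users: Variant B 7/22 = 31.8%, Treatment 74/205 = 36.1% → Treatment
New users: Variant B 42/97 = 43.3%, Treatment 41/86 = 47.7% → Treatment
Returning users: Variant B 192/328 = 58.5%, Treatment 4/6 = 66.7% → Treatment
Overall: Variant B 241/447 = 53.9%, Treatment 119/297 = 40.1% → Variant B
Treatment wins each user group but Variant B wins overall — the comparison reverses. Treatment's views skew toward power users, which has a lower base rate.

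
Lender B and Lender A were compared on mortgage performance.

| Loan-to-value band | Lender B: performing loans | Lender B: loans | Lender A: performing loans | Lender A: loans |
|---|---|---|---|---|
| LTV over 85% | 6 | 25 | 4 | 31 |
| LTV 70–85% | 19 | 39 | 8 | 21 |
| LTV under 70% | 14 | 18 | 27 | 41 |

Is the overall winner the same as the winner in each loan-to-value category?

Yes

LTV over 85%: Lender B 6/25 = 24.0%, Lender A 4/31 = 12.9% → Lender B
LTV 70–85%: Lender B 19/39 = 48.7%, Lender A 8/21 = 38.1% → Lender B
LTV under 70%: Lender B 14/18 = 77.8%, Lender A 27/41 = 65.9% → Lender B
Overall: Lender B 39/82 = 47.6%, Lender A 39/93 = 41.9% → Lender B
Lender B wins overall and in every loan-to-value group — no reversal.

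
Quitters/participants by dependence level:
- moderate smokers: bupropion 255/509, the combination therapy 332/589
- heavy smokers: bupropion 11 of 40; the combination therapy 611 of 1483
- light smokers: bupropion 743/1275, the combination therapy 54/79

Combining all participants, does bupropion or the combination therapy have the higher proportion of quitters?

bupropion

Moderate smokers: bupropion 255/509 = 50.1%, the combination therapy 332/589 = 56.4% → the combination therapy
Heavy smokers: bupropion 11/40 = 27.5%, the combination therapy 611/1483 = 41.2% → the combination therapy
Light smokers: bupropion 743/1275 = 58.3%, the combination therapy 54/79 = 68.4% → the combination therapy
Overall: bupropion 1009/1824 = 55.3%, the combination therapy 997/2151 = 46.4% → bupropion
(The combination therapy wins every dependence group but bupropion wins overall — the combination therapy's participants skew toward the low-rate heavy smokers group.)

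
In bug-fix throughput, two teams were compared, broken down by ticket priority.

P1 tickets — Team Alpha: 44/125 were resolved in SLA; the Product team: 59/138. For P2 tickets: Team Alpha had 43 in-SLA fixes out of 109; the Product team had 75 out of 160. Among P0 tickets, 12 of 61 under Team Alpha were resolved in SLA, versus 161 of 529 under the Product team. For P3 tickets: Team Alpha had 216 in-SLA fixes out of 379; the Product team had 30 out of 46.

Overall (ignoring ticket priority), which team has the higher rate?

Team Alpha

P1: Team Alpha 44/125 = 35.2%, the Product team 59/138 = 42.8% → the Product team
P2: Team Alpha 43/109 = 39.4%, the Product team 75/160 = 46.9% → the Product team
P0: Team Alpha 12/61 = 19.7%, the Product team 161/529 = 30.4% → the Product team
P3: Team Alpha 216/379 = 57.0%, the Product team 30/46 = 65.2% → the Product team
Overall: Team Alpha 315/674 = 46.7%, the Product team 325/873 = 37.2% → Team Alpha
(The Product team wins every ticket group but Team Alpha wins overall — the Product team's tickets skew toward the low-rate P0 group.)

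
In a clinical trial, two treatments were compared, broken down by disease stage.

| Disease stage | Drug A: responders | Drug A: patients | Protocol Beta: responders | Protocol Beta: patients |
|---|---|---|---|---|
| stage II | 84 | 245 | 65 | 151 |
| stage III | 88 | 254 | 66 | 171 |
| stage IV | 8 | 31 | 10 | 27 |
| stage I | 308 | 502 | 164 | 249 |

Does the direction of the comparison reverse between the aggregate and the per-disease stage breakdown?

No

Stage II: Drug A 84/245 = 34.3%, Protocol Beta 65/151 = 43.0% → Protocol Beta
Stage III: Drug A 88/254 = 34.6%, Protocol Beta 66/171 = 38.6% → Protocol Beta
Stage IV: Drug A 8/31 = 25.8%, Protocol Beta 10/27 = 37.0% → Protocol Beta
Stage I: Drug A 308/502 = 61.4%, Protocol Beta 164/249 = 65.9% → Protocol Beta
Overall: Drug A 488/1032 = 47.3%, Protocol Beta 305/598 = 51.0% → Protocol Beta
Protocol Beta wins overall and in every disease group — no reversal.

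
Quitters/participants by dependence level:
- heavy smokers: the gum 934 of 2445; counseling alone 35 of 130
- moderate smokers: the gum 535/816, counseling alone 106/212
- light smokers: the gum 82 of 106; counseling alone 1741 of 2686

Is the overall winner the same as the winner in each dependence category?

Heavy smokers: the gum 934/2445 = 38.2%, counseling alone 35/130 = 26.9% → the gum
Moderate smokers: the gum 535/816 = 65.6%, counseling alone 106/212 = 50.0% → the gum
Light smokers: the gum 82/106 = 77.4%, counseling alone 1741/2686 = 64.8% → the gum
Overall: the gum 1551/3367 = 46.1%, counseling alone 1882/3028 = 62.2% → counseling alone
The gum wins each dependence group but counseling alone wins overall — the comparison reverses. The gum's participants skew toward heavy smokers, which has a lower base rate.

No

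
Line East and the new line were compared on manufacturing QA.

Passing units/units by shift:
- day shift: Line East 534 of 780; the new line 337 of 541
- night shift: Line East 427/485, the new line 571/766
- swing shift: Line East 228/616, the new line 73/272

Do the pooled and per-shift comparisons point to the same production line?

Day shift: Line East 534/780 = 68.5%, the new line 337/541 = 62.3% → Line East
Night shift: Line East 427/485 = 88.0%, the new line 571/766 = 74.5% → Line East
Swing shift: Line East 228/616 = 37.0%, the new line 73/272 = 26.8% → Line East
Overall: Line East 1189/1881 = 63.2%, the new line 981/1579 = 62.1% → Line East
Line East wins overall and in every shift group — no reversal.

Yes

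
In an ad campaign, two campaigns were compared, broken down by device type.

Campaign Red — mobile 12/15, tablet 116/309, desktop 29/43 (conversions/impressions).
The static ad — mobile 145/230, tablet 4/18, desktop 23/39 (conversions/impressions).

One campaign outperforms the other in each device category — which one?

Mobile: Campaign Red 12/15 = 80.0%, the static ad 145/230 = 63.0% → Campaign Red
Tablet: Campaign Red 116/309 = 37.5%, the static ad 4/18 = 22.2% → Campaign Red
Desktop: Campaign Red 29/43 = 67.4%, the static ad 23/39 = 59.0% → Campaign Red
Campaign Red has the higher rate in all 3 groups.

Campaign Red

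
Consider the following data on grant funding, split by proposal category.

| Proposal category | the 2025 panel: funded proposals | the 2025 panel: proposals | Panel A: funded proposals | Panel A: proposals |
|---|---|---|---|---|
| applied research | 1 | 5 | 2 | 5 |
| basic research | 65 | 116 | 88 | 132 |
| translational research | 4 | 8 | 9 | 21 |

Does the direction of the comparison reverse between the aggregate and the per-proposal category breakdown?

No

Applied research: the 2025 panel 1/5 = 20.0%, Panel A 2/5 = 40.0% → Panel A
Basic research: the 2025 panel 65/116 = 56.0%, Panel A 88/132 = 66.7% → Panel A
Translational research: the 2025 panel 4/8 = 50.0%, Panel A 9/21 = 42.9% → the 2025 panel
Overall: the 2025 panel 70/129 = 54.3%, Panel A 99/158 = 62.7% → Panel A
Neither sweeps: the 2025 panel wins 1 of 3 groups, Panel A wins 2. Panel A wins overall but not every group — no Simpson reversal.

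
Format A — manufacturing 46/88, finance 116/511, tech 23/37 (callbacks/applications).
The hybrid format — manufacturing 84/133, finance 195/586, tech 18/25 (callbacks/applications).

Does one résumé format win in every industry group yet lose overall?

No

Manufacturing: Format A 46/88 = 52.3%, the hybrid format 84/133 = 63.2% → the hybrid format
Finance: Format A 116/511 = 22.7%, the hybrid format 195/586 = 33.3% → the hybrid format
Tech: Format A 23/37 = 62.2%, the hybrid format 18/25 = 72.0% → the hybrid format
Overall: Format A 185/636 = 29.1%, the hybrid format 297/744 = 39.9% → the hybrid format
The hybrid format wins overall and in every industry group — no reversal.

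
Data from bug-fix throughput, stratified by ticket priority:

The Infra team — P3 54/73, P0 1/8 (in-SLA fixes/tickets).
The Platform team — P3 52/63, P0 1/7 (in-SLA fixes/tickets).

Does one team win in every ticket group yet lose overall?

No

P3: the Infra team 54/73 = 74.0%, the Platform team 52/63 = 82.5% → the Platform team
P0: the Infra team 1/8 = 12.5%, the Platform team 1/7 = 14.3% → the Platform team
Overall: the Infra team 55/81 = 67.9%, the Platform team 53/70 = 75.7% → the Platform team
The Platform team wins overall and in every ticket group — no reversal.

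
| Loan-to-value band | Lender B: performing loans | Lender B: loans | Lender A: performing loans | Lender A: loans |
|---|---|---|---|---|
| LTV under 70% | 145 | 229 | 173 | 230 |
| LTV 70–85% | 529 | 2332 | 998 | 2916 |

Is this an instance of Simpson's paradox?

No

LTV under 70%: Lender B 145/229 = 63.3%, Lender A 173/230 = 75.2% → Lender A
LTV 70–85%: Lender B 529/2332 = 22.7%, Lender A 998/2916 = 34.2% → Lender A
Overall: Lender B 674/2561 = 26.3%, Lender A 1171/3146 = 37.2% → Lender A
Lender A wins overall and in every loan-to-value group — no reversal.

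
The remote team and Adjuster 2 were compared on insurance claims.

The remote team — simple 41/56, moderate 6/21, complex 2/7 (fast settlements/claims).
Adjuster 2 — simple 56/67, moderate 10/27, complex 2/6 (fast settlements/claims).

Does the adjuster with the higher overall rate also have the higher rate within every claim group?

Yes

Simple: the remote team 41/56 = 73.2%, Adjuster 2 56/67 = 83.6% → Adjuster 2
Moderate: the remote team 6/21 = 28.6%, Adjuster 2 10/27 = 37.0% → Adjuster 2
Complex: the remote team 2/7 = 28.6%, Adjuster 2 2/6 = 33.3% → Adjuster 2
Overall: the remote team 49/84 = 58.3%, Adjuster 2 68/100 = 68.0% → Adjuster 2
Adjuster 2 wins overall and in every claim group — no reversal.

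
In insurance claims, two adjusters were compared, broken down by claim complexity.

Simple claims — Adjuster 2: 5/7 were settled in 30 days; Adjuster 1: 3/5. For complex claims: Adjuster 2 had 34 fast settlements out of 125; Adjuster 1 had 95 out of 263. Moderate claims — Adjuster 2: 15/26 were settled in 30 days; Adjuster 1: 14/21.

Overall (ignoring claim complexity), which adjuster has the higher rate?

Simple: Adjuster 2 5/7 = 71.4%, Adjuster 1 3/5 = 60.0% → Adjuster 2
Complex: Adjuster 2 34/125 = 27.2%, Adjuster 1 95/263 = 36.1% → Adjuster 1
Moderate: Adjuster 2 15/26 = 57.7%, Adjuster 1 14/21 = 66.7% → Adjuster 1
Overall: Adjuster 2 54/158 = 34.2%, Adjuster 1 112/289 = 38.8% → Adjuster 1
(Neither sweeps every claim group, but Adjuster 1 has the higher pooled rate.)

Adjuster 1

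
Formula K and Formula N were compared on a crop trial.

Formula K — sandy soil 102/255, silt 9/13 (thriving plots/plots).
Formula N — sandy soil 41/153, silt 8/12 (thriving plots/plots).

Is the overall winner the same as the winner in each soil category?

Yes

Sandy soil: Formula K 102/255 = 40.0%, Formula N 41/153 = 26.8% → Formula K
Silt: Formula K 9/13 = 69.2%, Formula N 8/12 = 66.7% → Formula K
Overall: Formula K 111/268 = 41.4%, Formula N 49/165 = 29.7% → Formula K
Formula K wins overall and in every soil group — no reversal.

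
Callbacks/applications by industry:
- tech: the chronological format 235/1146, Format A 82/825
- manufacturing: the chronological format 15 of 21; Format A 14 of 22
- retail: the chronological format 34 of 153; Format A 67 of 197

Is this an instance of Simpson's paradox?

No

Tech: the chronological format 235/1146 = 20.5%, Format A 82/825 = 9.9% → the chronological format
Manufacturing: the chronological format 15/21 = 71.4%, Format A 14/22 = 63.6% → the chronological format
Retail: the chronological format 34/153 = 22.2%, Format A 67/197 = 34.0% → Format A
Overall: the chronological format 284/1320 = 21.5%, Format A 163/1044 = 15.6% → the chronological format
Neither sweeps: the chronological format wins 2 of 3 groups, Format A wins 1. The chronological format wins overall but not every group — no Simpson reversal.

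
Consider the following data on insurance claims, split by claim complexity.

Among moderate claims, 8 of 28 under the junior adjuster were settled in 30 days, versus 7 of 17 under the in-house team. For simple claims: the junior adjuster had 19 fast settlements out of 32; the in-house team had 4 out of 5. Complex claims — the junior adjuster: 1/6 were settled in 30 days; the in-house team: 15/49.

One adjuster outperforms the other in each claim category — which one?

the in-house team

Moderate: the junior adjuster 8/28 = 28.6%, the in-house team 7/17 = 41.2% → the in-house team
Simple: the junior adjuster 19/32 = 59.4%, the in-house team 4/5 = 80.0% → the in-house team
Complex: the junior adjuster 1/6 = 16.7%, the in-house team 15/49 = 30.6% → the in-house team
The in-house team has the higher rate in all 3 groups.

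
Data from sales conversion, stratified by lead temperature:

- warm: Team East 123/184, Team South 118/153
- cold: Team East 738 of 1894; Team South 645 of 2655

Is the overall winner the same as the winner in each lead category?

Warm: Team East 123/184 = 66.8%, Team South 118/153 = 77.1% → Team South
Cold: Team East 738/1894 = 39.0%, Team South 645/2655 = 24.3% → Team East
Overall: Team East 861/2078 = 41.4%, Team South 763/2808 = 27.2% → Team East
Neither sweeps: Team East wins 1 of 2 groups, Team South wins 1. Team East wins overall but not every group — no Simpson reversal.

No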